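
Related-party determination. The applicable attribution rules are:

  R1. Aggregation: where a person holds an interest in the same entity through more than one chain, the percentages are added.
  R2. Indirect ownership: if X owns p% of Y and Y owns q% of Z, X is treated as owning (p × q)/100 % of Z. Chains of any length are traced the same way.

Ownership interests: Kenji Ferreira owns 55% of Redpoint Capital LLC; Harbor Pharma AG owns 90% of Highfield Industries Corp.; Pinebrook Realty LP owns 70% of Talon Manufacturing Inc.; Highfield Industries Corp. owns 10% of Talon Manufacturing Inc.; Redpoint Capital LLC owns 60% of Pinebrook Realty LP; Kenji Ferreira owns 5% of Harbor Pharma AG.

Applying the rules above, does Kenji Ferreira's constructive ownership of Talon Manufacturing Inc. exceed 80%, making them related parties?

No

Chain via Redpoint Capital LLC → Pinebrook Realty LP (R2): 55% × 60% × 70% = 23.1% of Talon Manufacturing Inc.
Chain via Harbor Pharma AG → Highfield Industries Corp. (R2): 5% × 90% × 10% = 0.45% of Talon Manufacturing Inc.
Aggregating (R1): 23.1% + 0.45% = 23.55%.
23.55% does not exceed the 80% threshold, so Kenji is not a related party to Talon Manufacturing Inc.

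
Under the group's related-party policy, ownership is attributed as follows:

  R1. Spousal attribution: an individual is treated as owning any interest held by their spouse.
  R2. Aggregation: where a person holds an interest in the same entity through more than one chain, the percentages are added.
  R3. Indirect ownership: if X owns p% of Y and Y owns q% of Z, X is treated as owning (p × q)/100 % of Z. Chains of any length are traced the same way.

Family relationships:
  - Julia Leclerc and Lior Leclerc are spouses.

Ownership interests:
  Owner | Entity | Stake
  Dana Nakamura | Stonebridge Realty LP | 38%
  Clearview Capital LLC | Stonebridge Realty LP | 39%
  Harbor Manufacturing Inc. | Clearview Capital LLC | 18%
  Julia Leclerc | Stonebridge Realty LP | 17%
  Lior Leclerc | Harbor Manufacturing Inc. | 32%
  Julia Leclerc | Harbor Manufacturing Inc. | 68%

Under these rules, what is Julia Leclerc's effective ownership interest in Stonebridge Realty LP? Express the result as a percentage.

24.02%

By spousal attribution (R1), Julia Leclerc is treated as also owning Lior Leclerc's interest in Harbor Manufacturing Inc, giving 68% + 32% = 100%.
Chain via Harbor Manufacturing Inc. → Clearview Capital LLC (R3): 100% × 18% × 39% = 7.02% of Stonebridge Realty LP.
Direct interest in Stonebridge Realty LP: 17%.
Aggregating (R2): 7.02% + 17% = 24.02%.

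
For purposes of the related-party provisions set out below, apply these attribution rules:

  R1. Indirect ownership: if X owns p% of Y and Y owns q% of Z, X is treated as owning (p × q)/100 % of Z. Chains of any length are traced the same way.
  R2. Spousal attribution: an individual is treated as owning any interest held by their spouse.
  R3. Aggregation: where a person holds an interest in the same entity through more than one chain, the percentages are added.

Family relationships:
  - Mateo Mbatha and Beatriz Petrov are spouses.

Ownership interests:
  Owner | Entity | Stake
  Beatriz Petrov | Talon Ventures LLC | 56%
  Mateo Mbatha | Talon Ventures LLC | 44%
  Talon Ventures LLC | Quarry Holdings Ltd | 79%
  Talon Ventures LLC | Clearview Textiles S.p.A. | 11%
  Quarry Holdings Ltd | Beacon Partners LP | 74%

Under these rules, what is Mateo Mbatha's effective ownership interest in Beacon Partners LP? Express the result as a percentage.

58.46%

By spousal attribution (R2), Mateo Mbatha is treated as also owning Beatriz Petrov's interest in Talon Ventures LLC, giving 44% + 56% = 100%.
Chain via Talon Ventures LLC → Quarry Holdings Ltd (R1): 100% × 79% × 74% = 58.46% of Beacon Partners LP.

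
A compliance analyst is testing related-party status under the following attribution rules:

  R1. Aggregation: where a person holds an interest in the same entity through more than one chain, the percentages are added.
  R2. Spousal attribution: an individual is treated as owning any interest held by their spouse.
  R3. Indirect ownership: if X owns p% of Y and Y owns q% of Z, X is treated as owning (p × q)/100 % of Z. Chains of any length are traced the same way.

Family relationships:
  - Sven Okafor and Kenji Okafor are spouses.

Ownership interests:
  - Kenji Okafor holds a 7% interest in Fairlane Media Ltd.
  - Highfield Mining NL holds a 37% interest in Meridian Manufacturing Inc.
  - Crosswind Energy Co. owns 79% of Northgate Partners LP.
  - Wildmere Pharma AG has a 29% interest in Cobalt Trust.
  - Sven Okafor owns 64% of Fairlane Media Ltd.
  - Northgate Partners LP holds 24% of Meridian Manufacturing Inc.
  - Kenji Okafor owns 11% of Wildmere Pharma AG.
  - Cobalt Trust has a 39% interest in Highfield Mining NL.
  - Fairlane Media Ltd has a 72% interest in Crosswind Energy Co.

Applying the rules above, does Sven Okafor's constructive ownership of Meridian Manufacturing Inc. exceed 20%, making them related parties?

No

By spousal attribution (R2), Sven Okafor is treated as also owning Kenji Okafor's interest in Fairlane Media Ltd, giving 64% + 7% = 71%.
By spousal attribution (R2), Sven Okafor is treated as owning Kenji Okafor's 11% interest in Wildmere Pharma AG.
Chain via Fairlane Media Ltd → Crosswind Energy Co. → Northgate Partners LP (R3): 71% × 72% × 79% × 24% = 9.692352% of Meridian Manufacturing Inc.
Chain via Wildmere Pharma AG → Cobalt Trust → Highfield Mining NL (R3): 11% × 29% × 39% × 37% = 0.460317% of Meridian Manufacturing Inc.
Aggregating (R1): 9.692352% + 0.460317% = 10.152669%.
10.152669% does not exceed the 20% threshold, so Sven is not a related party to Meridian Manufacturing Inc.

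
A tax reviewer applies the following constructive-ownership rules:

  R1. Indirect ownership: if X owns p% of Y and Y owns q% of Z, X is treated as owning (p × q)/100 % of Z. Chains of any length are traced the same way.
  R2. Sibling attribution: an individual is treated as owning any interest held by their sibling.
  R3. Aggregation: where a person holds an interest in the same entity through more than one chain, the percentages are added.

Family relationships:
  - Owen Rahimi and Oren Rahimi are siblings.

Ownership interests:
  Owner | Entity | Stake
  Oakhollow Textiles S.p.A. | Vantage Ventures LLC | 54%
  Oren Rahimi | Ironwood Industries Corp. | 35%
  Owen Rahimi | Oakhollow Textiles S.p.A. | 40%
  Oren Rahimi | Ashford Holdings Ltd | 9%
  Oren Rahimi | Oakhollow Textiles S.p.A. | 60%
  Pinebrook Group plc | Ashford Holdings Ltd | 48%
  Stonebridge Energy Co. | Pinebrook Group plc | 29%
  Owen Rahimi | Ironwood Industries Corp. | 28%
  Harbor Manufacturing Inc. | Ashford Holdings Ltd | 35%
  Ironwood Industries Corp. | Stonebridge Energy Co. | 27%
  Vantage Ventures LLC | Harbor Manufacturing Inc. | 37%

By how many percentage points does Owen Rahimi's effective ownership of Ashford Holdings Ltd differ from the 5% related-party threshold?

By sibling attribution (R2), Owen Rahimi is treated as also owning Oren Rahimi's interest in Ironwood Industries Corp, giving 28% + 35% = 63%.
By sibling attribution (R2), Owen Rahimi is treated as also owning Oren Rahimi's interest in Oakhollow Textiles S.p.A, giving 40% + 60% = 100%.
By sibling attribution (R2), Owen Rahimi is treated as owning Oren Rahimi's 9% interest in Ashford Holdings Ltd.
Chain via Ironwood Industries Corp. → Stonebridge Energy Co. → Pinebrook Group plc (R1): 63% × 27% × 29% × 48% = 2.367792% of Ashford Holdings Ltd.
Chain via Oakhollow Textiles S.p.A. → Vantage Ventures LLC → Harbor Manufacturing Inc. (R1): 100% × 54% × 37% × 35% = 6.993% of Ashford Holdings Ltd.
Direct interest in Ashford Holdings Ltd: 9%.
Aggregating (R3): 2.367792% + 6.993% + 9% = 18.360792%.
18.360792% exceeds the 5% threshold by 13.360792 percentage points.

13.360792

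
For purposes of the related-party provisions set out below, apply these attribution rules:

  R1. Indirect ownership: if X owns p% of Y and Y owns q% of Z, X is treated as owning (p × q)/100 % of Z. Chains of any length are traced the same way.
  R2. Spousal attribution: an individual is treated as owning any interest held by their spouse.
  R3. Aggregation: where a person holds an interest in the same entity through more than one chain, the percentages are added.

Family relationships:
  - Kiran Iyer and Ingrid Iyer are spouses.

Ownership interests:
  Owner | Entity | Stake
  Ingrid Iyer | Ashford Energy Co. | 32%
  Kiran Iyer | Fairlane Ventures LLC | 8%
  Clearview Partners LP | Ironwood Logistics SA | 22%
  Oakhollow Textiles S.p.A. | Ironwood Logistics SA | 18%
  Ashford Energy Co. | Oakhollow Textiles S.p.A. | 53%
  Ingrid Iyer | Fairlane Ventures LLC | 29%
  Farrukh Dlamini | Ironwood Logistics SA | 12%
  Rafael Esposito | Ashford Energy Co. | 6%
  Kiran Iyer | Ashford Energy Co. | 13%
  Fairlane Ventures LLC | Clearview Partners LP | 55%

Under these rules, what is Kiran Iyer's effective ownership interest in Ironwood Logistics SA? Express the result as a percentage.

8.77%

By spousal attribution (R2), Kiran Iyer is treated as also owning Ingrid Iyer's interest in Ashford Energy Co, giving 13% + 32% = 45%.
By spousal attribution (R2), Kiran Iyer is treated as also owning Ingrid Iyer's interest in Fairlane Ventures LLC, giving 8% + 29% = 37%.
Chain via Ashford Energy Co. → Oakhollow Textiles S.p.A. (R1): 45% × 53% × 18% = 4.293% of Ironwood Logistics SA.
Chain via Fairlane Ventures LLC → Clearview Partners LP (R1): 37% × 55% × 22% = 4.477% of Ironwood Logistics SA.
Aggregating (R3): 4.293% + 4.477% = 8.77%.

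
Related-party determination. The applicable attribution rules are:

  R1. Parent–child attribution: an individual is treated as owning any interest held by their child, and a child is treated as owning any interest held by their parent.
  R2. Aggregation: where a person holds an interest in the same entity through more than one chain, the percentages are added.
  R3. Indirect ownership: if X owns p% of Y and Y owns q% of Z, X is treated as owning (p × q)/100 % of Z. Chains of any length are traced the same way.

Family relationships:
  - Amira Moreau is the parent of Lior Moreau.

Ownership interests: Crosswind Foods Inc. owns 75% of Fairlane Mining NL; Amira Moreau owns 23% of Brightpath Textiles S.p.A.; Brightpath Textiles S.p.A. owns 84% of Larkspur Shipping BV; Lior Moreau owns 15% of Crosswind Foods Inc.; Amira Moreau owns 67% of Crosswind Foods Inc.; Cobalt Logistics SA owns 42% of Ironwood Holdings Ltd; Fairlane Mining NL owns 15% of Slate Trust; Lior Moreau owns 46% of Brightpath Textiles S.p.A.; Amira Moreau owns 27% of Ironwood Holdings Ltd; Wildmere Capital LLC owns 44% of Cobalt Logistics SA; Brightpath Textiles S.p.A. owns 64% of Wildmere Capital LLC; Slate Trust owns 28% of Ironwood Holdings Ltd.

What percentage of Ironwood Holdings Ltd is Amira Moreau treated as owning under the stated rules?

By parent–child attribution (R1), Amira Moreau is treated as also owning Lior Moreau's interest in Crosswind Foods Inc, giving 67% + 15% = 82%.
By parent–child attribution (R1), Amira Moreau is treated as also owning Lior Moreau's interest in Brightpath Textiles S.p.A, giving 23% + 46% = 69%.
Chain via Crosswind Foods Inc. → Fairlane Mining NL → Slate Trust (R3): 82% × 75% × 15% × 28% = 2.583% of Ironwood Holdings Ltd.
Chain via Brightpath Textiles S.p.A. → Wildmere Capital LLC → Cobalt Logistics SA (R3): 69% × 64% × 44% × 42% = 8.160768% of Ironwood Holdings Ltd.
Direct interest in Ironwood Holdings Ltd: 27%.
Aggregating (R2): 2.583% + 8.160768% + 27% = 37.743768%.

37.743768%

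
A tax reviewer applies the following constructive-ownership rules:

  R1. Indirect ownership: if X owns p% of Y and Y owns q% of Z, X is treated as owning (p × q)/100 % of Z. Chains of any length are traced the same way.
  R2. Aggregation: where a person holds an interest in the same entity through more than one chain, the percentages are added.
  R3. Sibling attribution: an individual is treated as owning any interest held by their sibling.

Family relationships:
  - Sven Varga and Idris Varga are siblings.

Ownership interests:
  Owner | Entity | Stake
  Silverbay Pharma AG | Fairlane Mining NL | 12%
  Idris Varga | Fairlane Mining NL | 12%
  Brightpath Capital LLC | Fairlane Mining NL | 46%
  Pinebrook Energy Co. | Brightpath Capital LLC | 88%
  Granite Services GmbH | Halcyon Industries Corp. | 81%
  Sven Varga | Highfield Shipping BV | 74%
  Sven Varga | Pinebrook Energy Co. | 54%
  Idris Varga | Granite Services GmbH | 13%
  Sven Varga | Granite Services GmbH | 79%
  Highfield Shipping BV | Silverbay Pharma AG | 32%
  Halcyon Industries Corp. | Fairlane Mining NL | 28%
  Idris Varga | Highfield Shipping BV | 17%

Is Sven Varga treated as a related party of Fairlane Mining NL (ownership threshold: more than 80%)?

By sibling attribution (R3), Sven Varga is treated as also owning Idris Varga's interest in Highfield Shipping BV, giving 74% + 17% = 91%.
By sibling attribution (R3), Sven Varga is treated as also owning Idris Varga's interest in Granite Services GmbH, giving 79% + 13% = 92%.
By sibling attribution (R3), Sven Varga is treated as owning Idris Varga's 12% interest in Fairlane Mining NL.
Chain via Highfield Shipping BV → Silverbay Pharma AG (R1): 91% × 32% × 12% = 3.4944% of Fairlane Mining NL.
Chain via Granite Services GmbH → Halcyon Industries Corp. (R1): 92% × 81% × 28% = 20.8656% of Fairlane Mining NL.
Chain via Pinebrook Energy Co. → Brightpath Capital LLC (R1): 54% × 88% × 46% = 21.8592% of Fairlane Mining NL.
Direct interest in Fairlane Mining NL: 12%.
Aggregating (R2): 3.4944% + 20.8656% + 21.8592% + 12% = 58.2192%.
58.2192% does not exceed the 80% threshold, so Sven is not a related party to Fairlane Mining NL.

No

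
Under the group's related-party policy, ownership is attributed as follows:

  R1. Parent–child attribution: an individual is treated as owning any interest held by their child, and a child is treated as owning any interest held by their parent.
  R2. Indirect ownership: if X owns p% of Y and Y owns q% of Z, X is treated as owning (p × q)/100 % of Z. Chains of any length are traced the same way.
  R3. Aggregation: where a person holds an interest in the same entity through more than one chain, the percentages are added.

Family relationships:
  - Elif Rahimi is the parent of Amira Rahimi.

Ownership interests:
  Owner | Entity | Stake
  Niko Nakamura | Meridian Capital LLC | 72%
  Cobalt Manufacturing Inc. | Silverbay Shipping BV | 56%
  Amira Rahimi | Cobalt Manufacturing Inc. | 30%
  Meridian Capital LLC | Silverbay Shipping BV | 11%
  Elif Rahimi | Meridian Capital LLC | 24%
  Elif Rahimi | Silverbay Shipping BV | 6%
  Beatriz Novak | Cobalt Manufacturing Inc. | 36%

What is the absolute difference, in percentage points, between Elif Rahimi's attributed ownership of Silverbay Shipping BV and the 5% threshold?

By parent–child attribution (R1), Elif Rahimi is treated as owning Amira Rahimi's 30% interest in Cobalt Manufacturing Inc.
Chain via Meridian Capital LLC (R2): 24% × 11% = 2.64% of Silverbay Shipping BV.
Direct interest in Silverbay Shipping BV: 6%.
Chain via Cobalt Manufacturing Inc. (R2): 30% × 56% = 16.8% of Silverbay Shipping BV.
Aggregating (R3): 2.64% + 6% + 16.8% = 25.44%.
25.44% exceeds the 5% threshold by 20.44 percentage points.

20.44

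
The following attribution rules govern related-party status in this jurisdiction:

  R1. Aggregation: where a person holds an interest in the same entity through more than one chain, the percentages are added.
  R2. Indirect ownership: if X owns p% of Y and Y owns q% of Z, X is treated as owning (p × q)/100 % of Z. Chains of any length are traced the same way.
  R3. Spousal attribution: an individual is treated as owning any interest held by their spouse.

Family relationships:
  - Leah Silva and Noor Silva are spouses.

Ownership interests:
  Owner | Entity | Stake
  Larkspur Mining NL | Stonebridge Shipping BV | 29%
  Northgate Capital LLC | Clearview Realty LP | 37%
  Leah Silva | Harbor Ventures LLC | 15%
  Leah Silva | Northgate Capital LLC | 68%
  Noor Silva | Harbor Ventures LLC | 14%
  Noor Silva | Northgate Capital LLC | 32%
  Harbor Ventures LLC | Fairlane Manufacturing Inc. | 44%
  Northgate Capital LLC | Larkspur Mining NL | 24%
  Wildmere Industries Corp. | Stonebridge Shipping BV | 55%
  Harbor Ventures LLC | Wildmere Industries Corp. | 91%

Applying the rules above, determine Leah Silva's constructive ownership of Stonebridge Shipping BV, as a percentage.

By spousal attribution (R3), Leah Silva is treated as also owning Noor Silva's interest in Harbor Ventures LLC, giving 15% + 14% = 29%.
By spousal attribution (R3), Leah Silva is treated as also owning Noor Silva's interest in Northgate Capital LLC, giving 68% + 32% = 100%.
Chain via Harbor Ventures LLC → Wildmere Industries Corp. (R2): 29% × 91% × 55% = 14.5145% of Stonebridge Shipping BV.
Chain via Northgate Capital LLC → Larkspur Mining NL (R2): 100% × 24% × 29% = 6.96% of Stonebridge Shipping BV.
Aggregating (R1): 14.5145% + 6.96% = 21.4745%.

21.4745%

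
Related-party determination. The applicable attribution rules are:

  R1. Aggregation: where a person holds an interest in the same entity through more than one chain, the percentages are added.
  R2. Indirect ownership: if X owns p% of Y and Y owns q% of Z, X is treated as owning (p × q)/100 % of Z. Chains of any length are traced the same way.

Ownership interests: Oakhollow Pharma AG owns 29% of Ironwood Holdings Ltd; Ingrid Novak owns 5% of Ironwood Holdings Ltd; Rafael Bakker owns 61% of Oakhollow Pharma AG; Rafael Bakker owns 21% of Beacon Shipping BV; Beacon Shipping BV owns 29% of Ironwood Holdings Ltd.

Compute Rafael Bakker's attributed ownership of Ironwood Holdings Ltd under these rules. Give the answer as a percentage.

Chain via Oakhollow Pharma AG (R2): 61% × 29% = 17.69% of Ironwood Holdings Ltd.
Chain via Beacon Shipping BV (R2): 21% × 29% = 6.09% of Ironwood Holdings Ltd.
Aggregating (R1): 17.69% + 6.09% = 23.78%.

23.78%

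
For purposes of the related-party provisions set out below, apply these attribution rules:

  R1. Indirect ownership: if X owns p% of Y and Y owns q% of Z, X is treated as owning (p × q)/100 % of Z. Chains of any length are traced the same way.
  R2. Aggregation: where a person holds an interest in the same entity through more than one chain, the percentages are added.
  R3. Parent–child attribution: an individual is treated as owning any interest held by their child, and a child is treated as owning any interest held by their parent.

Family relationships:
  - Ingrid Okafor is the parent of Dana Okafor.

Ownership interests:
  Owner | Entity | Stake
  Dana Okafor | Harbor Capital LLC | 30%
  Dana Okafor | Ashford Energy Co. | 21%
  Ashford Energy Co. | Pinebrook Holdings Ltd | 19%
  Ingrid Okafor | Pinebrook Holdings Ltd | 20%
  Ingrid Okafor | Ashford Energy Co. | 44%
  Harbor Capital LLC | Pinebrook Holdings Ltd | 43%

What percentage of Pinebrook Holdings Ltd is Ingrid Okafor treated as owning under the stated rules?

45.25%

By parent–child attribution (R3), Ingrid Okafor is treated as also owning Dana Okafor's interest in Ashford Energy Co, giving 44% + 21% = 65%.
By parent–child attribution (R3), Ingrid Okafor is treated as owning Dana Okafor's 30% interest in Harbor Capital LLC.
Chain via Ashford Energy Co. (R1): 65% × 19% = 12.35% of Pinebrook Holdings Ltd.
Direct interest in Pinebrook Holdings Ltd: 20%.
Chain via Harbor Capital LLC (R1): 30% × 43% = 12.9% of Pinebrook Holdings Ltd.
Aggregating (R2): 12.35% + 20% + 12.9% = 45.25%.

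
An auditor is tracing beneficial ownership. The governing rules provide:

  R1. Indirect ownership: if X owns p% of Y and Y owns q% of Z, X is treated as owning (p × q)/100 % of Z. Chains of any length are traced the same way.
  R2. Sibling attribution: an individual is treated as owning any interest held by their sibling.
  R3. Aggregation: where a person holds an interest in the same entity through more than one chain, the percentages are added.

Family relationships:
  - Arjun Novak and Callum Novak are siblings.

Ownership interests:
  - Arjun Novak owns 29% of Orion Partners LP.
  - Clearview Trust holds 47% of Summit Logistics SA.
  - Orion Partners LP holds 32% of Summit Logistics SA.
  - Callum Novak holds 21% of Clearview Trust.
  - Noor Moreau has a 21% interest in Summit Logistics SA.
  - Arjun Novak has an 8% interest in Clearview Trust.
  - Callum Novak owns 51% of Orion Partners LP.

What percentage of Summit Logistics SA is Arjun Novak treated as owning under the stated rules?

39.23%

By sibling attribution (R2), Arjun Novak is treated as also owning Callum Novak's interest in Clearview Trust, giving 8% + 21% = 29%.
By sibling attribution (R2), Arjun Novak is treated as also owning Callum Novak's interest in Orion Partners LP, giving 29% + 51% = 80%.
Chain via Clearview Trust (R1): 29% × 47% = 13.63% of Summit Logistics SA.
Chain via Orion Partners LP (R1): 80% × 32% = 25.6% of Summit Logistics SA.
Aggregating (R3): 13.63% + 25.6% = 39.23%.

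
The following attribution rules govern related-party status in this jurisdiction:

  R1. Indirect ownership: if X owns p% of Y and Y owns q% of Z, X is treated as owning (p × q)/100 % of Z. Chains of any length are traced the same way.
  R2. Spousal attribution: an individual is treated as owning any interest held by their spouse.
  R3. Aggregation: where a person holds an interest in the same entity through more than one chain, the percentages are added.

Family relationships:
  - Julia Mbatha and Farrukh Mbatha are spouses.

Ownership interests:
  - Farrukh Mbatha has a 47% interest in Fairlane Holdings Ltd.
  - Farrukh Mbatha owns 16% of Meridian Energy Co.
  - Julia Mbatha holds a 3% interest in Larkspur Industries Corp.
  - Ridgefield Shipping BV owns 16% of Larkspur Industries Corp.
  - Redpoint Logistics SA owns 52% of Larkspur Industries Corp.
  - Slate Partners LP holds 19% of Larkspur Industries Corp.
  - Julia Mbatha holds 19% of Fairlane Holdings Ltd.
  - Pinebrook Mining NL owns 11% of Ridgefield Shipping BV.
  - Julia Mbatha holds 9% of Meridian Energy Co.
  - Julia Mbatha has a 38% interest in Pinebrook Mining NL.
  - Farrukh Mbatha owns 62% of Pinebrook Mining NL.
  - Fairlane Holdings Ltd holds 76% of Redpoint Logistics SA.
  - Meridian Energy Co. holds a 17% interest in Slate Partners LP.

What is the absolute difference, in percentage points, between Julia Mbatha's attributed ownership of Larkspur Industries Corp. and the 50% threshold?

18.3493

By spousal attribution (R2), Julia Mbatha is treated as also owning Farrukh Mbatha's interest in Meridian Energy Co, giving 9% + 16% = 25%.
By spousal attribution (R2), Julia Mbatha is treated as also owning Farrukh Mbatha's interest in Fairlane Holdings Ltd, giving 19% + 47% = 66%.
By spousal attribution (R2), Julia Mbatha is treated as also owning Farrukh Mbatha's interest in Pinebrook Mining NL, giving 38% + 62% = 100%.
Chain via Meridian Energy Co. → Slate Partners LP (R1): 25% × 17% × 19% = 0.8075% of Larkspur Industries Corp.
Chain via Fairlane Holdings Ltd → Redpoint Logistics SA (R1): 66% × 76% × 52% = 26.0832% of Larkspur Industries Corp.
Chain via Pinebrook Mining NL → Ridgefield Shipping BV (R1): 100% × 11% × 16% = 1.76% of Larkspur Industries Corp.
Direct interest in Larkspur Industries Corp: 3%.
Aggregating (R3): 0.8075% + 26.0832% + 1.76% + 3% = 31.6507%.
31.6507% falls short of the 50% threshold by 18.3493 percentage points.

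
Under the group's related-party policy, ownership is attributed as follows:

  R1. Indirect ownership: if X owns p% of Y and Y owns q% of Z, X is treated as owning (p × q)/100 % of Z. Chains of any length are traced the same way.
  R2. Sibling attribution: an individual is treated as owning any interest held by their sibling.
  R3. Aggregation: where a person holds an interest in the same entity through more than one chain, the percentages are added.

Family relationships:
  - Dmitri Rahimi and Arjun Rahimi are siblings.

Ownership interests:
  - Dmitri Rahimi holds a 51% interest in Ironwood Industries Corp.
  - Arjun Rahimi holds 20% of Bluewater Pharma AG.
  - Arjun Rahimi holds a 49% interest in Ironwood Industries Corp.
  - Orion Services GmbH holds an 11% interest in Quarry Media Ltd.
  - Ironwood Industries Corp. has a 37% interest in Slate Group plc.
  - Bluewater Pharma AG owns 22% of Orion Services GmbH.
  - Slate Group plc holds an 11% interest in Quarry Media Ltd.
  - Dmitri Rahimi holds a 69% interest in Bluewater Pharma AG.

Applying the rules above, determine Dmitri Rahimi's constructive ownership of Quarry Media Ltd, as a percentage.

6.2238%

By sibling attribution (R2), Dmitri Rahimi is treated as also owning Arjun Rahimi's interest in Ironwood Industries Corp, giving 51% + 49% = 100%.
By sibling attribution (R2), Dmitri Rahimi is treated as also owning Arjun Rahimi's interest in Bluewater Pharma AG, giving 69% + 20% = 89%.
Chain via Ironwood Industries Corp. → Slate Group plc (R1): 100% × 37% × 11% = 4.07% of Quarry Media Ltd.
Chain via Bluewater Pharma AG → Orion Services GmbH (R1): 89% × 22% × 11% = 2.1538% of Quarry Media Ltd.
Aggregating (R3): 4.07% + 2.1538% = 6.2238%.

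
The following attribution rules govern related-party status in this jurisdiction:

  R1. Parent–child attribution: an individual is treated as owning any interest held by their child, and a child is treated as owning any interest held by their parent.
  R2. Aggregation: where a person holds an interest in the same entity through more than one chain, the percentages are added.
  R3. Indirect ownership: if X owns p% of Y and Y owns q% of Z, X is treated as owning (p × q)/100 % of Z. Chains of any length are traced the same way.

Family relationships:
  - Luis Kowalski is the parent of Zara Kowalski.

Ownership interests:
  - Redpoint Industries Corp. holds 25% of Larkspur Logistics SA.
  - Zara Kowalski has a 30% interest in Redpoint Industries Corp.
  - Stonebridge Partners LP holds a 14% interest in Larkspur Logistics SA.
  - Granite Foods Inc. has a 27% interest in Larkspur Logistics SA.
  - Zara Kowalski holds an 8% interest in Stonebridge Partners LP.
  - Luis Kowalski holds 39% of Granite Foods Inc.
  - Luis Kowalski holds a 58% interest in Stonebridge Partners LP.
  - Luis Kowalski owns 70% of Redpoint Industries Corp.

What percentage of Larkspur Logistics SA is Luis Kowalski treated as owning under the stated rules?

By parent–child attribution (R1), Luis Kowalski is treated as also owning Zara Kowalski's interest in Redpoint Industries Corp, giving 70% + 30% = 100%.
By parent–child attribution (R1), Luis Kowalski is treated as also owning Zara Kowalski's interest in Stonebridge Partners LP, giving 58% + 8% = 66%.
Chain via Granite Foods Inc. (R3): 39% × 27% = 10.53% of Larkspur Logistics SA.
Chain via Redpoint Industries Corp. (R3): 100% × 25% = 25% of Larkspur Logistics SA.
Chain via Stonebridge Partners LP (R3): 66% × 14% = 9.24% of Larkspur Logistics SA.
Aggregating (R2): 10.53% + 25% + 9.24% = 44.77%.

44.77%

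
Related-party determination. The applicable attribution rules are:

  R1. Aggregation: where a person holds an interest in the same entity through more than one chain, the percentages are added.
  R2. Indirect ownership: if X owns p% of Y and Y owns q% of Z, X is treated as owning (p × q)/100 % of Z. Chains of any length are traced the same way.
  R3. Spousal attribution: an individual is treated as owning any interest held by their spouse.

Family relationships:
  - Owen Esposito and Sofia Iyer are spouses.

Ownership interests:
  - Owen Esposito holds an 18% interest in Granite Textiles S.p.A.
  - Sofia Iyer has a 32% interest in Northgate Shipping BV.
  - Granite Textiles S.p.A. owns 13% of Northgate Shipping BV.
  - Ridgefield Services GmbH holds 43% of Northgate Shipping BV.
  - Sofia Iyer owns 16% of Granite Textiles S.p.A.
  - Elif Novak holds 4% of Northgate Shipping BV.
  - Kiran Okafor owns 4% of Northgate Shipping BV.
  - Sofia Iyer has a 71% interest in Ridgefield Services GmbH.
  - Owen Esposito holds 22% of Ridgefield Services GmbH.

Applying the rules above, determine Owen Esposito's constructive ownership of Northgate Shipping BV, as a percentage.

By spousal attribution (R3), Owen Esposito is treated as also owning Sofia Iyer's interest in Ridgefield Services GmbH, giving 22% + 71% = 93%.
By spousal attribution (R3), Owen Esposito is treated as also owning Sofia Iyer's interest in Granite Textiles S.p.A, giving 18% + 16% = 34%.
By spousal attribution (R3), Owen Esposito is treated as owning Sofia Iyer's 32% interest in Northgate Shipping BV.
Chain via Ridgefield Services GmbH (R2): 93% × 43% = 39.99% of Northgate Shipping BV.
Chain via Granite Textiles S.p.A. (R2): 34% × 13% = 4.42% of Northgate Shipping BV.
Direct interest in Northgate Shipping BV: 32%.
Aggregating (R1): 39.99% + 4.42% + 32% = 76.41%.

76.41%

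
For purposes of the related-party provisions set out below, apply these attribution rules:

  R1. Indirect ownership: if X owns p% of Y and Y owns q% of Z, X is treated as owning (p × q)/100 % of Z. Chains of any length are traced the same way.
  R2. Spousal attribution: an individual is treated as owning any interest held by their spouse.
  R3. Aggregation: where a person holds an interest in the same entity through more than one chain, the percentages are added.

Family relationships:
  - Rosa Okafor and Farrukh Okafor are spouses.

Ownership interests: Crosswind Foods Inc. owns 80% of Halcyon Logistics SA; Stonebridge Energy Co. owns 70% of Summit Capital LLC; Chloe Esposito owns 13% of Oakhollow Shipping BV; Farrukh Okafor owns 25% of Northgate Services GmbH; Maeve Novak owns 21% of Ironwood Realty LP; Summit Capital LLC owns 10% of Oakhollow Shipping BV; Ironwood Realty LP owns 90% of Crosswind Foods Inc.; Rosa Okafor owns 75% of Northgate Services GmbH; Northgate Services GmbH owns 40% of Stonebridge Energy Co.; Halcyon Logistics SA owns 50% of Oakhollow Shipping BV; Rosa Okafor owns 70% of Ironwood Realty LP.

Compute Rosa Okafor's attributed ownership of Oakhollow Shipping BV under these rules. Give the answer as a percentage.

By spousal attribution (R2), Rosa Okafor is treated as also owning Farrukh Okafor's interest in Northgate Services GmbH, giving 75% + 25% = 100%.
Chain via Northgate Services GmbH → Stonebridge Energy Co. → Summit Capital LLC (R1): 100% × 40% × 70% × 10% = 2.8% of Oakhollow Shipping BV.
Chain via Ironwood Realty LP → Crosswind Foods Inc. → Halcyon Logistics SA (R1): 70% × 90% × 80% × 50% = 25.2% of Oakhollow Shipping BV.
Aggregating (R3): 2.8% + 25.2% = 28%.

28%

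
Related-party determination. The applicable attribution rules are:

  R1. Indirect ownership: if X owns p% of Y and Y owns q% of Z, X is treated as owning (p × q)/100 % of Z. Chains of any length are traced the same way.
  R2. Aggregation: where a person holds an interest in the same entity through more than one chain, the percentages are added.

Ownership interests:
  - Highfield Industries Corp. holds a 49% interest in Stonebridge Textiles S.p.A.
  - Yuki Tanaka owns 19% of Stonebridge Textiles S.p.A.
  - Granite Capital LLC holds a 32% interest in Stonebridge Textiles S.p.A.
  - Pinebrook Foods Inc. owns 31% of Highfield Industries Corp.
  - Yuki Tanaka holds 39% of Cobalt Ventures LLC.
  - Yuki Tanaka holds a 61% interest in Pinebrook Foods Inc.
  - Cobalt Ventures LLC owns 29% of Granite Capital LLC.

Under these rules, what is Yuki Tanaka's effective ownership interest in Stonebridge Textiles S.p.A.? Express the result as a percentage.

Chain via Pinebrook Foods Inc. → Highfield Industries Corp. (R1): 61% × 31% × 49% = 9.2659% of Stonebridge Textiles S.p.A.
Chain via Cobalt Ventures LLC → Granite Capital LLC (R1): 39% × 29% × 32% = 3.6192% of Stonebridge Textiles S.p.A.
Direct interest in Stonebridge Textiles S.p.A: 19%.
Aggregating (R2): 9.2659% + 3.6192% + 19% = 31.8851%.

31.8851%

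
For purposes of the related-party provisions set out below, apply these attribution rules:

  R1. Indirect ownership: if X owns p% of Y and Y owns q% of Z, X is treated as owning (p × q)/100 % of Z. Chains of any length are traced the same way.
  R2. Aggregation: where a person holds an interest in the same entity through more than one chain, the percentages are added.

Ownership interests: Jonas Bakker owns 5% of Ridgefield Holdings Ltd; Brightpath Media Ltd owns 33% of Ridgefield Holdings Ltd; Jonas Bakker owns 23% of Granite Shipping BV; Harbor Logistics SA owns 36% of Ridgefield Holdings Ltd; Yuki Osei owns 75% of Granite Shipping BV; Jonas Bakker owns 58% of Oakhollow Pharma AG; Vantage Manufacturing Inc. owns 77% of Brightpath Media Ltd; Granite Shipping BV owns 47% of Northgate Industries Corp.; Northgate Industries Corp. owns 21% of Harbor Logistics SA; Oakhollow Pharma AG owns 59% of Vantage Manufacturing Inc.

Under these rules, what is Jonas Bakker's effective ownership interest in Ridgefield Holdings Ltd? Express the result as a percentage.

Chain via Granite Shipping BV → Northgate Industries Corp. → Harbor Logistics SA (R1): 23% × 47% × 21% × 36% = 0.817236% of Ridgefield Holdings Ltd.
Chain via Oakhollow Pharma AG → Vantage Manufacturing Inc. → Brightpath Media Ltd (R1): 58% × 59% × 77% × 33% = 8.695302% of Ridgefield Holdings Ltd.
Direct interest in Ridgefield Holdings Ltd: 5%.
Aggregating (R2): 0.817236% + 8.695302% + 5% = 14.512538%.

14.512538%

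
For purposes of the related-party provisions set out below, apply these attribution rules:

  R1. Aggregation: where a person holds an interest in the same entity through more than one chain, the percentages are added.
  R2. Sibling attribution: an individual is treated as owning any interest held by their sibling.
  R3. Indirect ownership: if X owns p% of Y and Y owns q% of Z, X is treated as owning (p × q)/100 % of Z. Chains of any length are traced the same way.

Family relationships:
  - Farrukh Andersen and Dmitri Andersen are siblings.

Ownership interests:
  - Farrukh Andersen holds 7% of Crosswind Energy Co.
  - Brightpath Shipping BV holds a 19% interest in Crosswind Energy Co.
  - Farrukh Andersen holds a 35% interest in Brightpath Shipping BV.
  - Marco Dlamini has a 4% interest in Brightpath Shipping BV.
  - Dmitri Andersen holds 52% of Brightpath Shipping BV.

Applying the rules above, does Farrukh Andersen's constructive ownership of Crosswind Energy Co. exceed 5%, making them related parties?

By sibling attribution (R2), Farrukh Andersen is treated as also owning Dmitri Andersen's interest in Brightpath Shipping BV, giving 35% + 52% = 87%.
Chain via Brightpath Shipping BV (R3): 87% × 19% = 16.53% of Crosswind Energy Co.
Direct interest in Crosswind Energy Co: 7%.
Aggregating (R1): 16.53% + 7% = 23.53%.
23.53% exceeds the 5% threshold, so Farrukh is a related party to Crosswind Energy Co.

Yes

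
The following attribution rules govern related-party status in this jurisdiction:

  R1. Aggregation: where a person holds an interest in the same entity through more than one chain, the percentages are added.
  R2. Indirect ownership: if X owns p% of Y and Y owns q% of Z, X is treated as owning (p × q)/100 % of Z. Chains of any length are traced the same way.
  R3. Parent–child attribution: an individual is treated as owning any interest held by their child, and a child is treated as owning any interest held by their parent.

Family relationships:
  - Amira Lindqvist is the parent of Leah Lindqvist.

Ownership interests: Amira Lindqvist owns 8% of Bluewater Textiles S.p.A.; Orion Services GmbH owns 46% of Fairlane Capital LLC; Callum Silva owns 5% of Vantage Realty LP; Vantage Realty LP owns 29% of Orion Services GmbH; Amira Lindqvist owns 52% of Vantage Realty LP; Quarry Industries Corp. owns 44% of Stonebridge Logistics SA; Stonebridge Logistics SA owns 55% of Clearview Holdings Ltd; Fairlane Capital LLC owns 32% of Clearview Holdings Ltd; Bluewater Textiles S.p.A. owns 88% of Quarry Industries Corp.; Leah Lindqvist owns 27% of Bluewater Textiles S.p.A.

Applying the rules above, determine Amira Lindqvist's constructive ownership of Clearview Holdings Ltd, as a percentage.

9.673376%

By parent–child attribution (R3), Amira Lindqvist is treated as also owning Leah Lindqvist's interest in Bluewater Textiles S.p.A, giving 8% + 27% = 35%.
Chain via Vantage Realty LP → Orion Services GmbH → Fairlane Capital LLC (R2): 52% × 29% × 46% × 32% = 2.219776% of Clearview Holdings Ltd.
Chain via Bluewater Textiles S.p.A. → Quarry Industries Corp. → Stonebridge Logistics SA (R2): 35% × 88% × 44% × 55% = 7.4536% of Clearview Holdings Ltd.
Aggregating (R1): 2.219776% + 7.4536% = 9.673376%.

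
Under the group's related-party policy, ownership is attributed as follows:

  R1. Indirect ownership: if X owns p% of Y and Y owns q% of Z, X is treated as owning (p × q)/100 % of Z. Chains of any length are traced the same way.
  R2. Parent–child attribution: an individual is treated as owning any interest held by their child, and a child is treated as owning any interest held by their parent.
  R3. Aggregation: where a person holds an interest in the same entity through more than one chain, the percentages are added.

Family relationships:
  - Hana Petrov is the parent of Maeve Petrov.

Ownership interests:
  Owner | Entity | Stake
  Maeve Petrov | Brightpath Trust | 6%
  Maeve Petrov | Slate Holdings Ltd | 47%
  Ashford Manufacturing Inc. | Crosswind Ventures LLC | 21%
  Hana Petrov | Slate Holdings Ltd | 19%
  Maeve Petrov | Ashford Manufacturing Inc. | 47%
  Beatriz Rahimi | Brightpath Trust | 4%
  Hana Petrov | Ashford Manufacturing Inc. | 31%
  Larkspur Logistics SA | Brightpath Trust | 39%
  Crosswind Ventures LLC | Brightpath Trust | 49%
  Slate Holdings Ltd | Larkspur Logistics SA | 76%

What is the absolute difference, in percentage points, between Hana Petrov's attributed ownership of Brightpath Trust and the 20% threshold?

By parent–child attribution (R2), Hana Petrov is treated as also owning Maeve Petrov's interest in Ashford Manufacturing Inc, giving 31% + 47% = 78%.
By parent–child attribution (R2), Hana Petrov is treated as also owning Maeve Petrov's interest in Slate Holdings Ltd, giving 19% + 47% = 66%.
By parent–child attribution (R2), Hana Petrov is treated as owning Maeve Petrov's 6% interest in Brightpath Trust.
Chain via Ashford Manufacturing Inc. → Crosswind Ventures LLC (R1): 78% × 21% × 49% = 8.0262% of Brightpath Trust.
Chain via Slate Holdings Ltd → Larkspur Logistics SA (R1): 66% × 76% × 39% = 19.5624% of Brightpath Trust.
Direct interest in Brightpath Trust: 6%.
Aggregating (R3): 8.0262% + 19.5624% + 6% = 33.5886%.
33.5886% exceeds the 20% threshold by 13.5886 percentage points.

13.5886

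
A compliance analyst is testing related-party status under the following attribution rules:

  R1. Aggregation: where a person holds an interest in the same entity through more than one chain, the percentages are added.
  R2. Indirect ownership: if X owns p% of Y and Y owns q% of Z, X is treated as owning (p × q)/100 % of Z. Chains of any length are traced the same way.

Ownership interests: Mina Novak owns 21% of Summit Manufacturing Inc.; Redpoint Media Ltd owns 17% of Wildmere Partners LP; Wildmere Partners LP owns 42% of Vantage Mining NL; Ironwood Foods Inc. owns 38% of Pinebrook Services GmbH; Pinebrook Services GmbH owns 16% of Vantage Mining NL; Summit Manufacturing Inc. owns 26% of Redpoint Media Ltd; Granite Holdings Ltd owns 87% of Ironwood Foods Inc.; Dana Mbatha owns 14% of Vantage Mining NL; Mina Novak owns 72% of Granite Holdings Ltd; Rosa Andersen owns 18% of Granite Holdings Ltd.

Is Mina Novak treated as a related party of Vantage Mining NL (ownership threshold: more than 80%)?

Chain via Granite Holdings Ltd → Ironwood Foods Inc. → Pinebrook Services GmbH (R2): 72% × 87% × 38% × 16% = 3.808512% of Vantage Mining NL.
Chain via Summit Manufacturing Inc. → Redpoint Media Ltd → Wildmere Partners LP (R2): 21% × 26% × 17% × 42% = 0.389844% of Vantage Mining NL.
Aggregating (R1): 3.808512% + 0.389844% = 4.198356%.
4.198356% does not exceed the 80% threshold, so Mina is not a related party to Vantage Mining NL.

No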